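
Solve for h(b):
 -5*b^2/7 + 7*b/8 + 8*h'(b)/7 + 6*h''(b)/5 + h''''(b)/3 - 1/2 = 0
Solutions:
 h(b) = C1 + C2*exp(b*(-7*175^(1/3)*6^(2/3)/(50 + sqrt(3970))^(1/3) + 1470^(1/3)*(50 + sqrt(3970))^(1/3))/70)*sin(3^(1/6)*b*(21*175^(1/3)*2^(2/3)/(50 + sqrt(3970))^(1/3) + 3^(2/3)*490^(1/3)*(50 + sqrt(3970))^(1/3))/70) + C3*exp(b*(-7*175^(1/3)*6^(2/3)/(50 + sqrt(3970))^(1/3) + 1470^(1/3)*(50 + sqrt(3970))^(1/3))/70)*cos(3^(1/6)*b*(21*175^(1/3)*2^(2/3)/(50 + sqrt(3970))^(1/3) + 3^(2/3)*490^(1/3)*(50 + sqrt(3970))^(1/3))/70) + C4*exp(-b*(-7*175^(1/3)*6^(2/3)/(50 + sqrt(3970))^(1/3) + 1470^(1/3)*(50 + sqrt(3970))^(1/3))/35) + 5*b^3/24 - 133*b^2/128 + 3353*b/1280


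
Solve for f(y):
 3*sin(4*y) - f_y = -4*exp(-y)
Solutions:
 f(y) = C1 - 3*cos(4*y)/4 - 4*exp(-y)


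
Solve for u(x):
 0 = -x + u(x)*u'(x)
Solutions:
 u(x) = -sqrt(C1 + x^2)
 u(x) = sqrt(C1 + x^2)


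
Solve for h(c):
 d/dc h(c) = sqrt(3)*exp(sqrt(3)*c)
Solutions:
 h(c) = C1 + exp(sqrt(3)*c)


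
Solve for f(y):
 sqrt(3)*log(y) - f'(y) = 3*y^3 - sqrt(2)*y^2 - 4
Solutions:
 f(y) = C1 - 3*y^4/4 + sqrt(2)*y^3/3 + sqrt(3)*y*log(y) - sqrt(3)*y + 4*y


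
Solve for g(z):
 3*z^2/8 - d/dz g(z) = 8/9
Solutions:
 g(z) = C1 + z^3/8 - 8*z/9


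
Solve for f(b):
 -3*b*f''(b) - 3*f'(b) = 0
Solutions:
 f(b) = C1 + C2*log(b)


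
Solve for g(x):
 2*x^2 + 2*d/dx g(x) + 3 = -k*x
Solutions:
 g(x) = C1 - k*x^2/4 - x^3/3 - 3*x/2


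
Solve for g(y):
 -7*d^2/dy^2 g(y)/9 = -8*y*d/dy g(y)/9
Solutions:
 g(y) = C1 + C2*erfi(2*sqrt(7)*y/7)


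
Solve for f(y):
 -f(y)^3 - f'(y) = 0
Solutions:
 f(y) = -sqrt(2)*sqrt(-1/(C1 - y))/2
 f(y) = sqrt(2)*sqrt(-1/(C1 - y))/2


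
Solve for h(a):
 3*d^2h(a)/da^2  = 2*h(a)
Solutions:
 h(a) = C1*exp(-sqrt(6)*a/3) + C2*exp(sqrt(6)*a/3)


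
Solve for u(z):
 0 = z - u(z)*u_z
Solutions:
 u(z) = -sqrt(C1 + z^2)
 u(z) = sqrt(C1 + z^2)


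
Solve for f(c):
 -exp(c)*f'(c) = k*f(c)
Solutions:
 f(c) = C1*exp(k*exp(-c))


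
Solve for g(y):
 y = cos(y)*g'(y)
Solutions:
 g(y) = C1 + Integral(y/cos(y), y)


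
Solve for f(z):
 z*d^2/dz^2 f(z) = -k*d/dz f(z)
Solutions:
 f(z) = C1 + z^(1 - re(k))*(C2*sin(log(z)*Abs(im(k))) + C3*cos(log(z)*im(k)))


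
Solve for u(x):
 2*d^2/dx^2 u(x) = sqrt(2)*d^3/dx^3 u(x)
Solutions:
 u(x) = C1 + C2*x + C3*exp(sqrt(2)*x)


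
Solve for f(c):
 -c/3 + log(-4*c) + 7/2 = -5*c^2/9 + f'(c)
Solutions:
 f(c) = C1 + 5*c^3/27 - c^2/6 + c*log(-c) + c*(2*log(2) + 5/2)


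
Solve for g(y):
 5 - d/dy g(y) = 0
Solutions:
 g(y) = C1 + 5*y


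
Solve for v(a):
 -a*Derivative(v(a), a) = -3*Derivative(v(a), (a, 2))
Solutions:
 v(a) = C1 + C2*erfi(sqrt(6)*a/6)


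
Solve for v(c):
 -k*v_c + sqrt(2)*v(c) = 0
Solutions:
 v(c) = C1*exp(sqrt(2)*c/k)


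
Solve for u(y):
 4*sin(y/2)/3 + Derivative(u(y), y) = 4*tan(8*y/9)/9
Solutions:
 u(y) = C1 - log(cos(8*y/9))/2 + 8*cos(y/2)/3


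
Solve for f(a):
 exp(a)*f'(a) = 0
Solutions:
 f(a) = C1


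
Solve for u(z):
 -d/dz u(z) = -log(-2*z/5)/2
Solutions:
 u(z) = C1 + z*log(-z)/2 + z*(-log(5) - 1 + log(2))/2


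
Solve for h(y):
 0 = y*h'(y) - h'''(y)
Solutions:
 h(y) = C1 + Integral(C2*airyai(y) + C3*airybi(y), y)


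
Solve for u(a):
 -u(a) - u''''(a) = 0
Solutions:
 u(a) = (C1*sin(sqrt(2)*a/2) + C2*cos(sqrt(2)*a/2))*exp(-sqrt(2)*a/2) + (C3*sin(sqrt(2)*a/2) + C4*cos(sqrt(2)*a/2))*exp(sqrt(2)*a/2)


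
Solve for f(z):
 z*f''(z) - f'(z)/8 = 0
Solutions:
 f(z) = C1 + C2*z^(9/8)


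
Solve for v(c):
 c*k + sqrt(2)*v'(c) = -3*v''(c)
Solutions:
 v(c) = C1 + C2*exp(-sqrt(2)*c/3) - sqrt(2)*c^2*k/4 + 3*c*k/2


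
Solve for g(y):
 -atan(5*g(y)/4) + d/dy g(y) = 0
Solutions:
 Integral(1/atan(5*_y/4), (_y, g(y))) = C1 + y


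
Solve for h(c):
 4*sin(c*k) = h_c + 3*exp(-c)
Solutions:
 h(c) = C1 + 3*exp(-c) - 4*cos(c*k)/k


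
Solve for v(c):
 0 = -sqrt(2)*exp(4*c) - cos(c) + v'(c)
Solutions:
 v(c) = C1 + sqrt(2)*exp(4*c)/4 + sin(c)


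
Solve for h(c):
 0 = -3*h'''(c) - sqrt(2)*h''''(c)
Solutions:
 h(c) = C1 + C2*c + C3*c^2 + C4*exp(-3*sqrt(2)*c/2)


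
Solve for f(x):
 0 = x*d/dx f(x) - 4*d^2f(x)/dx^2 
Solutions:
 f(x) = C1 + C2*erfi(sqrt(2)*x/4)


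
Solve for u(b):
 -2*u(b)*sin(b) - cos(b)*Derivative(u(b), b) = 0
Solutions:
 u(b) = C1*cos(b)^2


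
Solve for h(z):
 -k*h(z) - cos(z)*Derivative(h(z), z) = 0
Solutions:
 h(z) = C1*exp(k*(log(sin(z) - 1) - log(sin(z) + 1))/2)


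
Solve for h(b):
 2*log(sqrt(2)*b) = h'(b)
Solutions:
 h(b) = C1 + 2*b*log(b) - 2*b + b*log(2)


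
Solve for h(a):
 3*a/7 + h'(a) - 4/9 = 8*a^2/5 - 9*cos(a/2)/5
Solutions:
 h(a) = C1 + 8*a^3/15 - 3*a^2/14 + 4*a/9 - 18*sin(a/2)/5


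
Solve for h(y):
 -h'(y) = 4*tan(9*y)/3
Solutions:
 h(y) = C1 + 4*log(cos(9*y))/27


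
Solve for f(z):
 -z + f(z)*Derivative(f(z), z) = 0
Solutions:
 f(z) = -sqrt(C1 + z^2)
 f(z) = sqrt(C1 + z^2)


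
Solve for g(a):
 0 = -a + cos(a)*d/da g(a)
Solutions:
 g(a) = C1 + Integral(a/cos(a), a)


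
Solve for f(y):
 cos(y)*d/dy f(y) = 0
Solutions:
 f(y) = C1


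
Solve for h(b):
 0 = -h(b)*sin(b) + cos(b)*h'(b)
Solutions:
 h(b) = C1/cos(b)


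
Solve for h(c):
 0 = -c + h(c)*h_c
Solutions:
 h(c) = -sqrt(C1 + c^2)
 h(c) = sqrt(C1 + c^2)


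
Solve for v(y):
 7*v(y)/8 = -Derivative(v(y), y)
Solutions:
 v(y) = C1*exp(-7*y/8)


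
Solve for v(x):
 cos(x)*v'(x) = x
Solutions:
 v(x) = C1 + Integral(x/cos(x), x)


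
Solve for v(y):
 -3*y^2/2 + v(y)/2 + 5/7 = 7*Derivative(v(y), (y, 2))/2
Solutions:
 v(y) = C1*exp(-sqrt(7)*y/7) + C2*exp(sqrt(7)*y/7) + 3*y^2 + 284/7


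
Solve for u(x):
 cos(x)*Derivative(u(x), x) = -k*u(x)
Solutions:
 u(x) = C1*exp(k*(log(sin(x) - 1) - log(sin(x) + 1))/2)


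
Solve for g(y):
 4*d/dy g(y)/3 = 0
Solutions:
 g(y) = C1


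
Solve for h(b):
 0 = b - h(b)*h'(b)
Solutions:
 h(b) = -sqrt(C1 + b^2)
 h(b) = sqrt(C1 + b^2)


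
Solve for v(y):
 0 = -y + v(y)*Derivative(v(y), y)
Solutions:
 v(y) = -sqrt(C1 + y^2)
 v(y) = sqrt(C1 + y^2)


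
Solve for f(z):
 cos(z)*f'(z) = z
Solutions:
 f(z) = C1 + Integral(z/cos(z), z)


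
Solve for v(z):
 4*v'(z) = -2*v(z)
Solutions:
 v(z) = C1*exp(-z/2)


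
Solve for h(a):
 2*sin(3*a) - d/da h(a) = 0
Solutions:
 h(a) = C1 - 2*cos(3*a)/3


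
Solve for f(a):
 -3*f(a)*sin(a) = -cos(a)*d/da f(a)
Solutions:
 f(a) = C1/cos(a)^3


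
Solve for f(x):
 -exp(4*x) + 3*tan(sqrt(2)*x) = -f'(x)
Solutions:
 f(x) = C1 + exp(4*x)/4 + 3*sqrt(2)*log(cos(sqrt(2)*x))/2


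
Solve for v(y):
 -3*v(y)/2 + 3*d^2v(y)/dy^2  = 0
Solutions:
 v(y) = C1*exp(-sqrt(2)*y/2) + C2*exp(sqrt(2)*y/2)


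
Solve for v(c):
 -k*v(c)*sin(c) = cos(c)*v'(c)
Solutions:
 v(c) = C1*exp(k*log(cos(c)))


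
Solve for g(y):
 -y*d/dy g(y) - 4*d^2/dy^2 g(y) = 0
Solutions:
 g(y) = C1 + C2*erf(sqrt(2)*y/4)


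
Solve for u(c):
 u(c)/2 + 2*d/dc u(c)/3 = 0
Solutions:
 u(c) = C1*exp(-3*c/4)


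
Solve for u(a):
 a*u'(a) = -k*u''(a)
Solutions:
 u(a) = C1 + C2*sqrt(k)*erf(sqrt(2)*a*sqrt(1/k)/2)


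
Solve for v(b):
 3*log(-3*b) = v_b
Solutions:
 v(b) = C1 + 3*b*log(-b) + 3*b*(-1 + log(3))


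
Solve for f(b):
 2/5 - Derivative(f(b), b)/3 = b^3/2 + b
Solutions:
 f(b) = C1 - 3*b^4/8 - 3*b^2/2 + 6*b/5


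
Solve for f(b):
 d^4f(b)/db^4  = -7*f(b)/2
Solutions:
 f(b) = (C1*sin(14^(1/4)*b/2) + C2*cos(14^(1/4)*b/2))*exp(-14^(1/4)*b/2) + (C3*sin(14^(1/4)*b/2) + C4*cos(14^(1/4)*b/2))*exp(14^(1/4)*b/2)


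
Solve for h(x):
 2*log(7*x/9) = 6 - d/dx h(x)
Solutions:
 h(x) = C1 - 2*x*log(x) + x*log(81/49) + 8*x


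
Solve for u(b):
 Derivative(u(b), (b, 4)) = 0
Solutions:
 u(b) = C1 + C2*b + C3*b^2 + C4*b^3


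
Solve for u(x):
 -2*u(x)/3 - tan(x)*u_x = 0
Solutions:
 u(x) = C1/sin(x)^(2/3)


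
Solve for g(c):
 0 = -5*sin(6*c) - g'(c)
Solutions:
 g(c) = C1 + 5*cos(6*c)/6


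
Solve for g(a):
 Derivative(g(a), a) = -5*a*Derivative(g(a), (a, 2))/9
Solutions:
 g(a) = C1 + C2/a^(4/5)


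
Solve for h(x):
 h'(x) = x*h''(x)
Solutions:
 h(x) = C1 + C2*x^2


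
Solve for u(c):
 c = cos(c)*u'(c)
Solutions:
 u(c) = C1 + Integral(c/cos(c), c)


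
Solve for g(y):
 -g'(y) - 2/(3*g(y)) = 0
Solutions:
 g(y) = -sqrt(C1 - 12*y)/3
 g(y) = sqrt(C1 - 12*y)/3


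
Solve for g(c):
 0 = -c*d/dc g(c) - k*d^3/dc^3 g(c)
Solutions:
 g(c) = C1 + Integral(C2*airyai(c*(-1/k)^(1/3)) + C3*airybi(c*(-1/k)^(1/3)), c)


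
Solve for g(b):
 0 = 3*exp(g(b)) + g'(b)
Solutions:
 g(b) = log(1/(C1 + 3*b))


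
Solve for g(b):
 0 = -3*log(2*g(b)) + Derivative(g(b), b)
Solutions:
 -Integral(1/(log(_y) + log(2)), (_y, g(b)))/3 = C1 - b


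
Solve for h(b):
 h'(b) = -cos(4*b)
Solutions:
 h(b) = C1 - sin(4*b)/4


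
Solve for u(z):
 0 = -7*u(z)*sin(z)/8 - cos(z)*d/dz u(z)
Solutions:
 u(z) = C1*cos(z)^(7/8)


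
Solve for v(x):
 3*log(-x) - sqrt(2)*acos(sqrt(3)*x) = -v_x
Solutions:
 v(x) = C1 - 3*x*log(-x) + 3*x + sqrt(2)*(x*acos(sqrt(3)*x) - sqrt(3)*sqrt(1 - 3*x^2)/3)


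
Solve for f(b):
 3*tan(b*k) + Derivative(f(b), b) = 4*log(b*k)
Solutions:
 f(b) = C1 + 4*b*log(b*k) - 4*b - 3*Piecewise((-log(cos(b*k))/k, Ne(k, 0)), (0, True))


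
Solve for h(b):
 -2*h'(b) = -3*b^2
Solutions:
 h(b) = C1 + b^3/2


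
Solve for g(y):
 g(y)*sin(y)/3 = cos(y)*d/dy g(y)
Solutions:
 g(y) = C1/cos(y)^(1/3)


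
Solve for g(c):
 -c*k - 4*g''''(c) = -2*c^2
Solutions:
 g(c) = C1 + C2*c + C3*c^2 + C4*c^3 + c^6/720 - c^5*k/480


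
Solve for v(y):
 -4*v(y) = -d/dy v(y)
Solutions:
 v(y) = C1*exp(4*y)


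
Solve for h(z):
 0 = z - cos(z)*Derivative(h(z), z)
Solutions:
 h(z) = C1 + Integral(z/cos(z), z)


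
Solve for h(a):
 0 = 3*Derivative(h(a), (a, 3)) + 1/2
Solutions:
 h(a) = C1 + C2*a + C3*a^2 - a^3/36


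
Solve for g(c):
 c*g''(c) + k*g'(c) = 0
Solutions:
 g(c) = C1 + c^(1 - re(k))*(C2*sin(log(c)*Abs(im(k))) + C3*cos(log(c)*im(k)))


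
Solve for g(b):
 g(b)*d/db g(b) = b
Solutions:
 g(b) = -sqrt(C1 + b^2)
 g(b) = sqrt(C1 + b^2)


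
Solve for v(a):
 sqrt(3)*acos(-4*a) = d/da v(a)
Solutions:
 v(a) = C1 + sqrt(3)*(a*acos(-4*a) + sqrt(1 - 16*a^2)/4)


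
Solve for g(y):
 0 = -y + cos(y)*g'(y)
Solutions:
 g(y) = C1 + Integral(y/cos(y), y)


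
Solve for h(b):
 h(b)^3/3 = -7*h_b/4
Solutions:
 h(b) = -sqrt(42)*sqrt(-1/(C1 - 4*b))/2
 h(b) = sqrt(42)*sqrt(-1/(C1 - 4*b))/2


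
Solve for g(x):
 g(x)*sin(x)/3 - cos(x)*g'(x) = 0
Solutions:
 g(x) = C1/cos(x)^(1/3)


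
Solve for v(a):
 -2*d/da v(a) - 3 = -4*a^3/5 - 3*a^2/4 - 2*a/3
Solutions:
 v(a) = C1 + a^4/10 + a^3/8 + a^2/6 - 3*a/2


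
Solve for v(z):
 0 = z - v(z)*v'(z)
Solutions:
 v(z) = -sqrt(C1 + z^2)
 v(z) = sqrt(C1 + z^2)


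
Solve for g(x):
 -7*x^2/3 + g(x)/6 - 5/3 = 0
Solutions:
 g(x) = 14*x^2 + 10


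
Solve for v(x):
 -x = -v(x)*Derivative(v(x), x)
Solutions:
 v(x) = -sqrt(C1 + x^2)
 v(x) = sqrt(C1 + x^2)


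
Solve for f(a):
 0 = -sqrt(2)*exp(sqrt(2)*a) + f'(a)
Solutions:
 f(a) = C1 + exp(sqrt(2)*a)


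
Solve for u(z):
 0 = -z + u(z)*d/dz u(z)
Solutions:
 u(z) = -sqrt(C1 + z^2)
 u(z) = sqrt(C1 + z^2)


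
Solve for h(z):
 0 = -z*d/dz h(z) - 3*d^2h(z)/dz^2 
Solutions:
 h(z) = C1 + C2*erf(sqrt(6)*z/6)


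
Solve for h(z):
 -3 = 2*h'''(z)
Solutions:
 h(z) = C1 + C2*z + C3*z^2 - z^3/4


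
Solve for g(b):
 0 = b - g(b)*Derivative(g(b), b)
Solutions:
 g(b) = -sqrt(C1 + b^2)
 g(b) = sqrt(C1 + b^2)


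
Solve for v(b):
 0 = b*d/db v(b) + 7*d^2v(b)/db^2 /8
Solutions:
 v(b) = C1 + C2*erf(2*sqrt(7)*b/7)


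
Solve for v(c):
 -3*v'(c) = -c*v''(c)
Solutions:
 v(c) = C1 + C2*c^4


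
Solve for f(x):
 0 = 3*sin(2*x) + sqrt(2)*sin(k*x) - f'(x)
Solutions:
 f(x) = C1 - 3*cos(2*x)/2 - sqrt(2)*cos(k*x)/k


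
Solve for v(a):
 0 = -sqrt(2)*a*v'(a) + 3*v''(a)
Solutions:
 v(a) = C1 + C2*erfi(2^(3/4)*sqrt(3)*a/6)


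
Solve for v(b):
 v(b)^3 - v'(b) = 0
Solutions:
 v(b) = -sqrt(2)*sqrt(-1/(C1 + b))/2
 v(b) = sqrt(2)*sqrt(-1/(C1 + b))/2


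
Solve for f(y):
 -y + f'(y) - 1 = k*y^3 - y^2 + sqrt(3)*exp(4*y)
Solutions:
 f(y) = C1 + k*y^4/4 - y^3/3 + y^2/2 + y + sqrt(3)*exp(4*y)/4


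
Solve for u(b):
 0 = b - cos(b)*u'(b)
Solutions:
 u(b) = C1 + Integral(b/cos(b), b)


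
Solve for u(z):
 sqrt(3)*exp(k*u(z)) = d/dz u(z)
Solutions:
 u(z) = Piecewise((log(-1/(C1*k + sqrt(3)*k*z))/k, Ne(k, 0)), (nan, True))
 u(z) = Piecewise((C1 + sqrt(3)*z, Eq(k, 0)), (nan, True))


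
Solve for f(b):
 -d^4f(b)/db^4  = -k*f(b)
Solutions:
 f(b) = C1*exp(-b*k^(1/4)) + C2*exp(b*k^(1/4)) + C3*exp(-I*b*k^(1/4)) + C4*exp(I*b*k^(1/4))


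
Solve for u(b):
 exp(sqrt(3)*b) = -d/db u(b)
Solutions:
 u(b) = C1 - sqrt(3)*exp(sqrt(3)*b)/3


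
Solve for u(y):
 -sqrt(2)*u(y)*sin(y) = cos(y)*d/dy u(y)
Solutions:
 u(y) = C1*cos(y)^(sqrt(2))


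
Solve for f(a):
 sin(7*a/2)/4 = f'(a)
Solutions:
 f(a) = C1 - cos(7*a/2)/14


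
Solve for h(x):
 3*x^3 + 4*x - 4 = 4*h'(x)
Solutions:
 h(x) = C1 + 3*x^4/16 + x^2/2 - x


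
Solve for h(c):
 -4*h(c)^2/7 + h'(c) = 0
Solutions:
 h(c) = -7/(C1 + 4*c)


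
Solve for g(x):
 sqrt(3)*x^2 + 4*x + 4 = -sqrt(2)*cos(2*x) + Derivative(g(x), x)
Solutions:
 g(x) = C1 + sqrt(3)*x^3/3 + 2*x^2 + 4*x + sqrt(2)*sin(2*x)/2


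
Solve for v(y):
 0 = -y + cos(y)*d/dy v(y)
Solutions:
 v(y) = C1 + Integral(y/cos(y), y)


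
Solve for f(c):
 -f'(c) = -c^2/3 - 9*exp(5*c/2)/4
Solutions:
 f(c) = C1 + c^3/9 + 9*exp(5*c/2)/10


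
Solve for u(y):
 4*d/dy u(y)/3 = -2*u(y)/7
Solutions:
 u(y) = C1*exp(-3*y/14)


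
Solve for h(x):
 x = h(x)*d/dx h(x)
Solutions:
 h(x) = -sqrt(C1 + x^2)
 h(x) = sqrt(C1 + x^2)


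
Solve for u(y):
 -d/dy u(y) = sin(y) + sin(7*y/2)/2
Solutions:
 u(y) = C1 + cos(y) + cos(7*y/2)/7


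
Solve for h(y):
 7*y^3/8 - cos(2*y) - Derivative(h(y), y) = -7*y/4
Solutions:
 h(y) = C1 + 7*y^4/32 + 7*y^2/8 - sin(2*y)/2


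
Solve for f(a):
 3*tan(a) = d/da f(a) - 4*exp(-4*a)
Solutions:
 f(a) = C1 + 3*log(tan(a)^2 + 1)/2 - exp(-4*a)


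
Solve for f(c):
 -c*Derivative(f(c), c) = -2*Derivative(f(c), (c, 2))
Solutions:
 f(c) = C1 + C2*erfi(c/2)


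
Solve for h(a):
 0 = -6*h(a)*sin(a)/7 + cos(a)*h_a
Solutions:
 h(a) = C1/cos(a)^(6/7)


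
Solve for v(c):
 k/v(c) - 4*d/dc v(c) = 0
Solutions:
 v(c) = -sqrt(C1 + 2*c*k)/2
 v(c) = sqrt(C1 + 2*c*k)/2


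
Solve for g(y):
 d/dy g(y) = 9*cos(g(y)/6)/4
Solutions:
 -9*y/4 - 3*log(sin(g(y)/6) - 1) + 3*log(sin(g(y)/6) + 1) = C1


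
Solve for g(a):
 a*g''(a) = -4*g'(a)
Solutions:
 g(a) = C1 + C2/a^3


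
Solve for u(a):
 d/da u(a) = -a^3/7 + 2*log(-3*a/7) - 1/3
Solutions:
 u(a) = C1 - a^4/28 + 2*a*log(-a) + a*(-2*log(7) - 7/3 + 2*log(3))


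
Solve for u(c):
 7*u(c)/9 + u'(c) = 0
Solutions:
 u(c) = C1*exp(-7*c/9)


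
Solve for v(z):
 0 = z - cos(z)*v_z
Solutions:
 v(z) = C1 + Integral(z/cos(z), z)


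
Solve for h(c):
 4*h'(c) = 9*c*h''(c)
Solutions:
 h(c) = C1 + C2*c^(13/9)


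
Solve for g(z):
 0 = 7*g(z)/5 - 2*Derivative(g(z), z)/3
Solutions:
 g(z) = C1*exp(21*z/10)


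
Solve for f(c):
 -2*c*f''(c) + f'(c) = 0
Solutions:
 f(c) = C1 + C2*c^(3/2)


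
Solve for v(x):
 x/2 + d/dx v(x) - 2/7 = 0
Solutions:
 v(x) = C1 - x^2/4 + 2*x/7


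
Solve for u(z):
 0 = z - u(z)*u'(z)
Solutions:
 u(z) = -sqrt(C1 + z^2)
 u(z) = sqrt(C1 + z^2)


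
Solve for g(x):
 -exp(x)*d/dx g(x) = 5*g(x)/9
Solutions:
 g(x) = C1*exp(5*exp(-x)/9)


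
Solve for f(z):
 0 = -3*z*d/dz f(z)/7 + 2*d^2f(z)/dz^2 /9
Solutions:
 f(z) = C1 + C2*erfi(3*sqrt(21)*z/14)


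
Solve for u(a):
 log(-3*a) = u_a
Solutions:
 u(a) = C1 + a*log(-a) + a*(-1 + log(3))


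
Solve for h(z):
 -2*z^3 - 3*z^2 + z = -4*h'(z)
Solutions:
 h(z) = C1 + z^4/8 + z^3/4 - z^2/8


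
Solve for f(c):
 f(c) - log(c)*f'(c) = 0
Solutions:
 f(c) = C1*exp(li(c))


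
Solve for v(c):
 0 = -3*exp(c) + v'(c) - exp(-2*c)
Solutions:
 v(c) = C1 + 3*exp(c) - exp(-2*c)/2


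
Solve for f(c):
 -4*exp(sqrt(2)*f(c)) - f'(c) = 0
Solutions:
 f(c) = sqrt(2)*(2*log(1/(C1 + 4*c)) - log(2))/4


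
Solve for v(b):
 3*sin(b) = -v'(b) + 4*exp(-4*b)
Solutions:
 v(b) = C1 + 3*cos(b) - exp(-4*b)


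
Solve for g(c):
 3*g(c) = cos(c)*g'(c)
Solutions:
 g(c) = C1*(sin(c) + 1)^(3/2)/(sin(c) - 1)^(3/2)


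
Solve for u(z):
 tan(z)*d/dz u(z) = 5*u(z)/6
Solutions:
 u(z) = C1*sin(z)^(5/6)


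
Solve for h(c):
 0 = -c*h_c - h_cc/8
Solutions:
 h(c) = C1 + C2*erf(2*c)


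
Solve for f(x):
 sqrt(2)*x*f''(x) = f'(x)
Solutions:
 f(x) = C1 + C2*x^(sqrt(2)/2 + 1)


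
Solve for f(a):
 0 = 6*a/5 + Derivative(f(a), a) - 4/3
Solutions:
 f(a) = C1 - 3*a^2/5 + 4*a/3


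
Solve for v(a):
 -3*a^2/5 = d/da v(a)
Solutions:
 v(a) = C1 - a^3/5


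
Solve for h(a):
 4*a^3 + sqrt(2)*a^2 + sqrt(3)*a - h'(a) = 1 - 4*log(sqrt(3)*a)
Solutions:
 h(a) = C1 + a^4 + sqrt(2)*a^3/3 + sqrt(3)*a^2/2 + 4*a*log(a) - 5*a + a*log(9)


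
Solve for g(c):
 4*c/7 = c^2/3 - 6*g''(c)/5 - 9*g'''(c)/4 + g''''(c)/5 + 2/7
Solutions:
 g(c) = C1 + C2*c + C3*exp(c*(45 - sqrt(2409))/8) + C4*exp(c*(45 + sqrt(2409))/8) + 5*c^4/216 - 85*c^3/336 + 38425*c^2/24192


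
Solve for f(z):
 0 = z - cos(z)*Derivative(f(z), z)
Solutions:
 f(z) = C1 + Integral(z/cos(z), z)


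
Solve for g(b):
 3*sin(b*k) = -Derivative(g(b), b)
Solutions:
 g(b) = C1 + 3*cos(b*k)/k


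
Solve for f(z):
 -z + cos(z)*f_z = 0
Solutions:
 f(z) = C1 + Integral(z/cos(z), z)


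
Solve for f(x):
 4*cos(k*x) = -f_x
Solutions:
 f(x) = C1 - 4*sin(k*x)/k


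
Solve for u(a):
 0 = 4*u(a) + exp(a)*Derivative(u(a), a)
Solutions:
 u(a) = C1*exp(4*exp(-a))


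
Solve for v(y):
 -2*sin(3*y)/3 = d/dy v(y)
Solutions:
 v(y) = C1 + 2*cos(3*y)/9


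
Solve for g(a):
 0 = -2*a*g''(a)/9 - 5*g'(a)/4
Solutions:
 g(a) = C1 + C2/a^(37/8)


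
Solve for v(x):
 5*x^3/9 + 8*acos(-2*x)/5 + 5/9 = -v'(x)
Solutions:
 v(x) = C1 - 5*x^4/36 - 8*x*acos(-2*x)/5 - 5*x/9 - 4*sqrt(1 - 4*x^2)/5


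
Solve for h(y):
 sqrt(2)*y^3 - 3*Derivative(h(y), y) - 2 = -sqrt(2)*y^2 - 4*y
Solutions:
 h(y) = C1 + sqrt(2)*y^4/12 + sqrt(2)*y^3/9 + 2*y^2/3 - 2*y/3


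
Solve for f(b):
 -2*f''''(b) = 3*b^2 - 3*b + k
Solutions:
 f(b) = C1 + C2*b + C3*b^2 + C4*b^3 - b^6/240 + b^5/80 - b^4*k/48


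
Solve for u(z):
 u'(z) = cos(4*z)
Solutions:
 u(z) = C1 + sin(4*z)/4


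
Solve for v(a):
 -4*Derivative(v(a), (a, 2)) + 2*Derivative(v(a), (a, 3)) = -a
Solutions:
 v(a) = C1 + C2*a + C3*exp(2*a) + a^3/24 + a^2/16


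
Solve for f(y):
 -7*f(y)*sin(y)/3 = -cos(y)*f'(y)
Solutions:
 f(y) = C1/cos(y)^(7/3)


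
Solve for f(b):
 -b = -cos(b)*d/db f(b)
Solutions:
 f(b) = C1 + Integral(b/cos(b), b)


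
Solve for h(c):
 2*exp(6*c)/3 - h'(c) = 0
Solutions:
 h(c) = C1 + exp(6*c)/9


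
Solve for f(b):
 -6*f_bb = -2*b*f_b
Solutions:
 f(b) = C1 + C2*erfi(sqrt(6)*b/6)


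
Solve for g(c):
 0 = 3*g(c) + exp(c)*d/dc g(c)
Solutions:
 g(c) = C1*exp(3*exp(-c))


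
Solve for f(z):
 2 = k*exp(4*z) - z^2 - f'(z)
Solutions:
 f(z) = C1 + k*exp(4*z)/4 - z^3/3 - 2*z


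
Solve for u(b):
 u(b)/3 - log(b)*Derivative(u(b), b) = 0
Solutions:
 u(b) = C1*exp(li(b)/3)


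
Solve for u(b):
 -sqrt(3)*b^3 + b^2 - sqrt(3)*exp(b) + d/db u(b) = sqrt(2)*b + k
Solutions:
 u(b) = C1 + sqrt(3)*b^4/4 - b^3/3 + sqrt(2)*b^2/2 + b*k + sqrt(3)*exp(b)


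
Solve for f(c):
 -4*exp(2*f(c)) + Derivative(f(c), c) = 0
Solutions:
 f(c) = log(-sqrt(-1/(C1 + 4*c))) - log(2)/2
 f(c) = log(-1/(C1 + 4*c))/2 - log(2)/2


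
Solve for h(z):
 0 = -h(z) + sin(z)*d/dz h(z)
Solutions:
 h(z) = C1*sqrt(cos(z) - 1)/sqrt(cos(z) + 1)


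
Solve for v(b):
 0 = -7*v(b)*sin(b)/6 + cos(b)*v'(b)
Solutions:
 v(b) = C1/cos(b)^(7/6)


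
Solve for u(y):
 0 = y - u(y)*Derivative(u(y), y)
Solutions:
 u(y) = -sqrt(C1 + y^2)
 u(y) = sqrt(C1 + y^2)


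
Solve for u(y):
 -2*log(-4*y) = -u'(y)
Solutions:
 u(y) = C1 + 2*y*log(-y) + 2*y*(-1 + 2*log(2))


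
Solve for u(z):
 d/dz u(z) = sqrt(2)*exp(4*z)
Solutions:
 u(z) = C1 + sqrt(2)*exp(4*z)/4


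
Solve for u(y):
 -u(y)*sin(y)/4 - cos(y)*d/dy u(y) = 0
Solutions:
 u(y) = C1*cos(y)^(1/4)


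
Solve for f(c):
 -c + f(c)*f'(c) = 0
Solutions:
 f(c) = -sqrt(C1 + c^2)
 f(c) = sqrt(C1 + c^2)


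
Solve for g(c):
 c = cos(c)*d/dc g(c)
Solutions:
 g(c) = C1 + Integral(c/cos(c), c)


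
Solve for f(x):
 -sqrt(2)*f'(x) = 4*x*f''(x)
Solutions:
 f(x) = C1 + C2*x^(1 - sqrt(2)/4)


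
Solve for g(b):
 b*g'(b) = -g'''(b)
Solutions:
 g(b) = C1 + Integral(C2*airyai(-b) + C3*airybi(-b), b)


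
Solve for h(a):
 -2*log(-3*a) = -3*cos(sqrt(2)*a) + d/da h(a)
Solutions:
 h(a) = C1 - 2*a*log(-a) - 2*a*log(3) + 2*a + 3*sqrt(2)*sin(sqrt(2)*a)/2


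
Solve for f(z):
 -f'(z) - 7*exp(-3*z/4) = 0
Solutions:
 f(z) = C1 + 28*exp(-3*z/4)/3


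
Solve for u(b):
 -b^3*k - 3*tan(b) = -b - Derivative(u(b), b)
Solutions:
 u(b) = C1 + b^4*k/4 - b^2/2 - 3*log(cos(b))


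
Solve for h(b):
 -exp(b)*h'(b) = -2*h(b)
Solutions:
 h(b) = C1*exp(-2*exp(-b))


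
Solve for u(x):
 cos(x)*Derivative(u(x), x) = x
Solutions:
 u(x) = C1 + Integral(x/cos(x), x)


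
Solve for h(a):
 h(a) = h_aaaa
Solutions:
 h(a) = C1*exp(-a) + C2*exp(a) + C3*sin(a) + C4*cos(a)


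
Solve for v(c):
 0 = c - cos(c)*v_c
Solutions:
 v(c) = C1 + Integral(c/cos(c), c)


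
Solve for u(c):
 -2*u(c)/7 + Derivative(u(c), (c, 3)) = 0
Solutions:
 u(c) = C3*exp(2^(1/3)*7^(2/3)*c/7) + (C1*sin(2^(1/3)*sqrt(3)*7^(2/3)*c/14) + C2*cos(2^(1/3)*sqrt(3)*7^(2/3)*c/14))*exp(-2^(1/3)*7^(2/3)*c/14)


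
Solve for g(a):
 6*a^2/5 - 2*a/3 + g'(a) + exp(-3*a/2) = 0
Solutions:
 g(a) = C1 - 2*a^3/5 + a^2/3 + 2*exp(-3*a/2)/3


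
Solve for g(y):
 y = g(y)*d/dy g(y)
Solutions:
 g(y) = -sqrt(C1 + y^2)
 g(y) = sqrt(C1 + y^2)


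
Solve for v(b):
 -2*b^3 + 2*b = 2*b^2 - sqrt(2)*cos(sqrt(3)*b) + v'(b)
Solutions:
 v(b) = C1 - b^4/2 - 2*b^3/3 + b^2 + sqrt(6)*sin(sqrt(3)*b)/3


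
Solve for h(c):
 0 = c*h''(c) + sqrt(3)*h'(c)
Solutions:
 h(c) = C1 + C2*c^(1 - sqrt(3))


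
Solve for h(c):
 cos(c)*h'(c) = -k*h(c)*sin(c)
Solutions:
 h(c) = C1*exp(k*log(cos(c)))


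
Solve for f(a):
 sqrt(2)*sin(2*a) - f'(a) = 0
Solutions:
 f(a) = C1 - sqrt(2)*cos(2*a)/2


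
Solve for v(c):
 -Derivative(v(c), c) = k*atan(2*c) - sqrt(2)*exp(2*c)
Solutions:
 v(c) = C1 - k*(c*atan(2*c) - log(4*c^2 + 1)/4) + sqrt(2)*exp(2*c)/2


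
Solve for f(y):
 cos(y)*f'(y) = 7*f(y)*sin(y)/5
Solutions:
 f(y) = C1/cos(y)^(7/5)


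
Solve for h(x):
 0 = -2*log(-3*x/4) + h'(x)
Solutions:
 h(x) = C1 + 2*x*log(-x) + 2*x*(-2*log(2) - 1 + log(3))


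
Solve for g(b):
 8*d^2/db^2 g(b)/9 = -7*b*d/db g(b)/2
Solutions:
 g(b) = C1 + C2*erf(3*sqrt(14)*b/8)


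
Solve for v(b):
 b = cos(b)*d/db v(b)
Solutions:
 v(b) = C1 + Integral(b/cos(b), b)


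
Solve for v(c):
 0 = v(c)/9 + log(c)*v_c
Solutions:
 v(c) = C1*exp(-li(c)/9)


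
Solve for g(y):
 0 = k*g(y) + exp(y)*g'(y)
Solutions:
 g(y) = C1*exp(k*exp(-y))


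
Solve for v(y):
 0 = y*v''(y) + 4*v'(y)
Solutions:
 v(y) = C1 + C2/y^3


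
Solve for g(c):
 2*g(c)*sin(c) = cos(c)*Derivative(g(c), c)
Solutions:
 g(c) = C1/cos(c)^2


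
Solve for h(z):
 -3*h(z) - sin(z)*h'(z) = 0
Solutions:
 h(z) = C1*(cos(z) + 1)^(3/2)/(cos(z) - 1)^(3/2)


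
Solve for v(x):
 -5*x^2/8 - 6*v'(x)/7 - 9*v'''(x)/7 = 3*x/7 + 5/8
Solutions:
 v(x) = C1 + C2*sin(sqrt(6)*x/3) + C3*cos(sqrt(6)*x/3) - 35*x^3/144 - x^2/4 + 35*x/24


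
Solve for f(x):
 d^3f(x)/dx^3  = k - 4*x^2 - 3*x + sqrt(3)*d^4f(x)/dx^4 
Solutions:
 f(x) = C1 + C2*x + C3*x^2 + C4*exp(sqrt(3)*x/3) - x^5/15 + x^4*(-8*sqrt(3) - 3)/24 + x^3*(k/6 - 4 - sqrt(3)/2)


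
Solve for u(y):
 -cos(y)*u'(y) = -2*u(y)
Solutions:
 u(y) = C1*(sin(y) + 1)/(sin(y) - 1)


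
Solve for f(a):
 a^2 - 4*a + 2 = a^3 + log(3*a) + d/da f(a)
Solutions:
 f(a) = C1 - a^4/4 + a^3/3 - 2*a^2 - a*log(a) - a*log(3) + 3*a


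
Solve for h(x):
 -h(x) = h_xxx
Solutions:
 h(x) = C3*exp(-x) + (C1*sin(sqrt(3)*x/2) + C2*cos(sqrt(3)*x/2))*exp(x/2)


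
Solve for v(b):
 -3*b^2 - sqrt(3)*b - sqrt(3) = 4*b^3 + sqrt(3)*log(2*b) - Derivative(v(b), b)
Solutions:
 v(b) = C1 + b^4 + b^3 + sqrt(3)*b^2/2 + sqrt(3)*b*log(b) + sqrt(3)*b*log(2)


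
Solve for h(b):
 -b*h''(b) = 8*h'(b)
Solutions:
 h(b) = C1 + C2/b^7


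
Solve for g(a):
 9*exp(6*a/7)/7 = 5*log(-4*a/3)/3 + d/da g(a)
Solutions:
 g(a) = C1 - 5*a*log(-a)/3 + 5*a*(-2*log(2) + 1 + log(3))/3 + 3*exp(6*a/7)/2


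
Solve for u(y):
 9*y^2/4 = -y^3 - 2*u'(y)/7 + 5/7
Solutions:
 u(y) = C1 - 7*y^4/8 - 21*y^3/8 + 5*y/2


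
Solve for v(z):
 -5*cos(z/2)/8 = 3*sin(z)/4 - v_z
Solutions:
 v(z) = C1 + 5*sin(z/2)/4 - 3*cos(z)/4


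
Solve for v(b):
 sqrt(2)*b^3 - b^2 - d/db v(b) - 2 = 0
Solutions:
 v(b) = C1 + sqrt(2)*b^4/4 - b^3/3 - 2*b


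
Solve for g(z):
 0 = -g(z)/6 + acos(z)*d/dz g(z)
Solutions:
 g(z) = C1*exp(Integral(1/acos(z), z)/6)


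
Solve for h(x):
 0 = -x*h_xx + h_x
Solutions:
 h(x) = C1 + C2*x^2


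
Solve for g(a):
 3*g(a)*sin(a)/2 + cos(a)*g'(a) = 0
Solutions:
 g(a) = C1*cos(a)^(3/2)


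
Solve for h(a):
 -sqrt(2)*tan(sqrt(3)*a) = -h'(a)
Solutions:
 h(a) = C1 - sqrt(6)*log(cos(sqrt(3)*a))/3


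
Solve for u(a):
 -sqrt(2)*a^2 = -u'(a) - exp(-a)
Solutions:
 u(a) = C1 + sqrt(2)*a^3/3 + exp(-a)


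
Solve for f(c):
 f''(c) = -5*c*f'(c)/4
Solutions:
 f(c) = C1 + C2*erf(sqrt(10)*c/4)


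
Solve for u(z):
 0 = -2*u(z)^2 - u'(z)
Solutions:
 u(z) = 1/(C1 + 2*z)


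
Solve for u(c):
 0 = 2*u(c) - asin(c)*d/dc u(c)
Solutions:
 u(c) = C1*exp(2*Integral(1/asin(c), c))


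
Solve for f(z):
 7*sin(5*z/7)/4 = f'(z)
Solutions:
 f(z) = C1 - 49*cos(5*z/7)/20


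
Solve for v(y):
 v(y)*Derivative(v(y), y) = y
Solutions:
 v(y) = -sqrt(C1 + y^2)
 v(y) = sqrt(C1 + y^2)


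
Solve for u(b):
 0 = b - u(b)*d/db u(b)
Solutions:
 u(b) = -sqrt(C1 + b^2)
 u(b) = sqrt(C1 + b^2)


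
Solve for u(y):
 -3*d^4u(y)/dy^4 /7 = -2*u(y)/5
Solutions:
 u(y) = C1*exp(-14^(1/4)*15^(3/4)*y/15) + C2*exp(14^(1/4)*15^(3/4)*y/15) + C3*sin(14^(1/4)*15^(3/4)*y/15) + C4*cos(14^(1/4)*15^(3/4)*y/15)


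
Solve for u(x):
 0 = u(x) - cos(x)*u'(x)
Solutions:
 u(x) = C1*sqrt(sin(x) + 1)/sqrt(sin(x) - 1)


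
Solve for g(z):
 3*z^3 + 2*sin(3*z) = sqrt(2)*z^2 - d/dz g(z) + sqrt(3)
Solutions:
 g(z) = C1 - 3*z^4/4 + sqrt(2)*z^3/3 + sqrt(3)*z + 2*cos(3*z)/3


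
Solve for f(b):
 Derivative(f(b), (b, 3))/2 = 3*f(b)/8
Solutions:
 f(b) = C3*exp(6^(1/3)*b/2) + (C1*sin(2^(1/3)*3^(5/6)*b/4) + C2*cos(2^(1/3)*3^(5/6)*b/4))*exp(-6^(1/3)*b/4)


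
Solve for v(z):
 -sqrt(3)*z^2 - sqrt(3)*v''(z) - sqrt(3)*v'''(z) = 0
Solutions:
 v(z) = C1 + C2*z + C3*exp(-z) - z^4/12 + z^3/3 - z^2


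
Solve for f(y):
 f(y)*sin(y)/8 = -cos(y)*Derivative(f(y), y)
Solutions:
 f(y) = C1*cos(y)^(1/8)


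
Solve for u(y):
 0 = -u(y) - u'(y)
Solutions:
 u(y) = C1*exp(-y)


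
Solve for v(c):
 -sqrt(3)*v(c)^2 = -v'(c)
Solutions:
 v(c) = -1/(C1 + sqrt(3)*c)


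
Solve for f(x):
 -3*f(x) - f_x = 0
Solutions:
 f(x) = C1*exp(-3*x)


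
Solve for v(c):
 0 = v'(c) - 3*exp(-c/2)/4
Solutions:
 v(c) = C1 - 3*exp(-c/2)/2


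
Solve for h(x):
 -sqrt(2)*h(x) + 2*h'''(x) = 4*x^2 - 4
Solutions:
 h(x) = C3*exp(2^(5/6)*x/2) - 2*sqrt(2)*x^2 + (C1*sin(2^(5/6)*sqrt(3)*x/4) + C2*cos(2^(5/6)*sqrt(3)*x/4))*exp(-2^(5/6)*x/4) + 2*sqrt(2)


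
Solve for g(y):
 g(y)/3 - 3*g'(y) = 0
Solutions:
 g(y) = C1*exp(y/9)


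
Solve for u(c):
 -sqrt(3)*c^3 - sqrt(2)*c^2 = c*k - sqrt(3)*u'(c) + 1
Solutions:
 u(c) = C1 + c^4/4 + sqrt(6)*c^3/9 + sqrt(3)*c^2*k/6 + sqrt(3)*c/3


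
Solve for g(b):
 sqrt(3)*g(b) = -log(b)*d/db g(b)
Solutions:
 g(b) = C1*exp(-sqrt(3)*li(b))


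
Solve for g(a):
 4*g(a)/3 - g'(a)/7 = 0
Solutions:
 g(a) = C1*exp(28*a/3)


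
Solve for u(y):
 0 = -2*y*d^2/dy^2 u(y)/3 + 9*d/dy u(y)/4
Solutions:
 u(y) = C1 + C2*y^(35/8)


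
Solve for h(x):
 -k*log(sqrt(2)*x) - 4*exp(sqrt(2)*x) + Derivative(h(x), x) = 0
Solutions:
 h(x) = C1 + k*x*log(x) + k*x*(-1 + log(2)/2) + 2*sqrt(2)*exp(sqrt(2)*x)


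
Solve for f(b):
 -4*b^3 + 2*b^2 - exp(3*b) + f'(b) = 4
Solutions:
 f(b) = C1 + b^4 - 2*b^3/3 + 4*b + exp(3*b)/3


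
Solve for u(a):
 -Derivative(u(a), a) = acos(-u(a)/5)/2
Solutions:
 Integral(1/acos(-_y/5), (_y, u(a))) = C1 - a/2


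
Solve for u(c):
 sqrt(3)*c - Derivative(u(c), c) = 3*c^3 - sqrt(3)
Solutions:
 u(c) = C1 - 3*c^4/4 + sqrt(3)*c^2/2 + sqrt(3)*c


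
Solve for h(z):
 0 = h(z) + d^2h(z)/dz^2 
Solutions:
 h(z) = C1*sin(z) + C2*cos(z)


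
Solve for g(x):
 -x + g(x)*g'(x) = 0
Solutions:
 g(x) = -sqrt(C1 + x^2)
 g(x) = sqrt(C1 + x^2)


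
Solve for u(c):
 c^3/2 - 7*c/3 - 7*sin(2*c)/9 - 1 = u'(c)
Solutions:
 u(c) = C1 + c^4/8 - 7*c^2/6 - c + 7*cos(2*c)/18


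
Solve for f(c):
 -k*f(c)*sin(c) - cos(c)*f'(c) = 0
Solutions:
 f(c) = C1*exp(k*log(cos(c)))


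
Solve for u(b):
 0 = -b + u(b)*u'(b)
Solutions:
 u(b) = -sqrt(C1 + b^2)
 u(b) = sqrt(C1 + b^2)


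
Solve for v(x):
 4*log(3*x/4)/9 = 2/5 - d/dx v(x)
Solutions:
 v(x) = C1 - 4*x*log(x)/9 - 4*x*log(3)/9 + 8*x*log(2)/9 + 38*x/45


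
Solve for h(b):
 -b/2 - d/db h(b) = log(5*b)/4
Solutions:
 h(b) = C1 - b^2/4 - b*log(b)/4 - b*log(5)/4 + b/4


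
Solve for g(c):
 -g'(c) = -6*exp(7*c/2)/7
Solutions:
 g(c) = C1 + 12*exp(7*c/2)/49


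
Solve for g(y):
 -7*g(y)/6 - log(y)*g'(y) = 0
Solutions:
 g(y) = C1*exp(-7*li(y)/6)


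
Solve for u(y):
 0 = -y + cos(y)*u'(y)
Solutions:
 u(y) = C1 + Integral(y/cos(y), y)


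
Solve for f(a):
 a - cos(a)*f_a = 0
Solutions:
 f(a) = C1 + Integral(a/cos(a), a)


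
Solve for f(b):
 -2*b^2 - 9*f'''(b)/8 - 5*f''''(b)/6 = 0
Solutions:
 f(b) = C1 + C2*b + C3*b^2 + C4*exp(-27*b/20) - 4*b^5/135 + 80*b^4/729 - 6400*b^3/19683


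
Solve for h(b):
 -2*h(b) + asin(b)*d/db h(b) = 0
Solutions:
 h(b) = C1*exp(2*Integral(1/asin(b), b))


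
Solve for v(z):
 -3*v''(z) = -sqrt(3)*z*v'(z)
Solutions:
 v(z) = C1 + C2*erfi(sqrt(2)*3^(3/4)*z/6)


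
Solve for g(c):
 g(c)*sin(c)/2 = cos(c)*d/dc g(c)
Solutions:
 g(c) = C1/sqrt(cos(c))


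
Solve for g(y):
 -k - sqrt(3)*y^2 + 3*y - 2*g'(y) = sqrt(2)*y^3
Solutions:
 g(y) = C1 - k*y/2 - sqrt(2)*y^4/8 - sqrt(3)*y^3/6 + 3*y^2/4


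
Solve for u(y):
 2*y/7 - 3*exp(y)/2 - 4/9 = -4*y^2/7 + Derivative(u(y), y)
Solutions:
 u(y) = C1 + 4*y^3/21 + y^2/7 - 4*y/9 - 3*exp(y)/2


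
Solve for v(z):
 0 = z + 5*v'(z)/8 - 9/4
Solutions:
 v(z) = C1 - 4*z^2/5 + 18*z/5


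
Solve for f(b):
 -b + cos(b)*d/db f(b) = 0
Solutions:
 f(b) = C1 + Integral(b/cos(b), b)


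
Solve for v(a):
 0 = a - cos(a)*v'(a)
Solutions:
 v(a) = C1 + Integral(a/cos(a), a)


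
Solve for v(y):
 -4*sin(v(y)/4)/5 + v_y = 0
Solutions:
 -4*y/5 + 2*log(cos(v(y)/4) - 1) - 2*log(cos(v(y)/4) + 1) = C1


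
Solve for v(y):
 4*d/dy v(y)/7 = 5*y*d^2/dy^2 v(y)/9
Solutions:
 v(y) = C1 + C2*y^(71/35)


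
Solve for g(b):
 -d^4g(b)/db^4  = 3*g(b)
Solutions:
 g(b) = (C1*sin(sqrt(2)*3^(1/4)*b/2) + C2*cos(sqrt(2)*3^(1/4)*b/2))*exp(-sqrt(2)*3^(1/4)*b/2) + (C3*sin(sqrt(2)*3^(1/4)*b/2) + C4*cos(sqrt(2)*3^(1/4)*b/2))*exp(sqrt(2)*3^(1/4)*b/2)


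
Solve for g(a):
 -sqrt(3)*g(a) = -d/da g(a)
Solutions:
 g(a) = C1*exp(sqrt(3)*a)


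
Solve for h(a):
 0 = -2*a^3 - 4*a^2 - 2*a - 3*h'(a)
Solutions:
 h(a) = C1 - a^4/6 - 4*a^3/9 - a^2/3


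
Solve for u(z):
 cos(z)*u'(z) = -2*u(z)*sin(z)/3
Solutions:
 u(z) = C1*cos(z)^(2/3)


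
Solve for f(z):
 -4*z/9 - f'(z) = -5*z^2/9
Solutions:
 f(z) = C1 + 5*z^3/27 - 2*z^2/9


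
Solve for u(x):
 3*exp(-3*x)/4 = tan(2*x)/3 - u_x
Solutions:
 u(x) = C1 + log(tan(2*x)^2 + 1)/12 + exp(-3*x)/4


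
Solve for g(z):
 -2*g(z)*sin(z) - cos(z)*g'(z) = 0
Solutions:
 g(z) = C1*cos(z)^2


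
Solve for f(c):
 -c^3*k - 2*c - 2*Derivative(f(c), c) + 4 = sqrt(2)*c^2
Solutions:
 f(c) = C1 - c^4*k/8 - sqrt(2)*c^3/6 - c^2/2 + 2*c


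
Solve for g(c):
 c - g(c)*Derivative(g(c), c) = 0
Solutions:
 g(c) = -sqrt(C1 + c^2)
 g(c) = sqrt(C1 + c^2)


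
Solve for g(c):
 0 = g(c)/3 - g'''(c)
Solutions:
 g(c) = C3*exp(3^(2/3)*c/3) + (C1*sin(3^(1/6)*c/2) + C2*cos(3^(1/6)*c/2))*exp(-3^(2/3)*c/6)


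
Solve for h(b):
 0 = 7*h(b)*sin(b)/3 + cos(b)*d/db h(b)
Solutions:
 h(b) = C1*cos(b)^(7/3)


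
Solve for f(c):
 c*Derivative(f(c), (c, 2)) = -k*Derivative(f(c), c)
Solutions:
 f(c) = C1 + c^(1 - re(k))*(C2*sin(log(c)*Abs(im(k))) + C3*cos(log(c)*im(k)))


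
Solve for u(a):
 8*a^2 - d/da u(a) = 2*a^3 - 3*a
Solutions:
 u(a) = C1 - a^4/2 + 8*a^3/3 + 3*a^2/2


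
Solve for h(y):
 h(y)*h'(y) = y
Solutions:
 h(y) = -sqrt(C1 + y^2)
 h(y) = sqrt(C1 + y^2)


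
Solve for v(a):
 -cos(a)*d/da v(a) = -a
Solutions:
 v(a) = C1 + Integral(a/cos(a), a)


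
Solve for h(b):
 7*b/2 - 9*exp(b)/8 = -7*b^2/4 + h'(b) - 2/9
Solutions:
 h(b) = C1 + 7*b^3/12 + 7*b^2/4 + 2*b/9 - 9*exp(b)/8


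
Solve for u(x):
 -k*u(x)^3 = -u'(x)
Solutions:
 u(x) = -sqrt(2)*sqrt(-1/(C1 + k*x))/2
 u(x) = sqrt(2)*sqrt(-1/(C1 + k*x))/2


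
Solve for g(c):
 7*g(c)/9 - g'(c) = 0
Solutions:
 g(c) = C1*exp(7*c/9)


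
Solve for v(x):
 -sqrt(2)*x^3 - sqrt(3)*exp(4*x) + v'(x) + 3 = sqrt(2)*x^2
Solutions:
 v(x) = C1 + sqrt(2)*x^4/4 + sqrt(2)*x^3/3 - 3*x + sqrt(3)*exp(4*x)/4


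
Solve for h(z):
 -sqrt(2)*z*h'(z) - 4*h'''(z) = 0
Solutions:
 h(z) = C1 + Integral(C2*airyai(-sqrt(2)*z/2) + C3*airybi(-sqrt(2)*z/2), z)


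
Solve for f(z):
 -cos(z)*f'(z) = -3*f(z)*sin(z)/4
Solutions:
 f(z) = C1/cos(z)^(3/4)


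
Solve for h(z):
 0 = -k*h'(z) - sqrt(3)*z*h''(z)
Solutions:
 h(z) = C1 + z^(-sqrt(3)*re(k)/3 + 1)*(C2*sin(sqrt(3)*log(z)*Abs(im(k))/3) + C3*cos(sqrt(3)*log(z)*im(k)/3))


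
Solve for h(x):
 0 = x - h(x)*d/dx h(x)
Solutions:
 h(x) = -sqrt(C1 + x^2)
 h(x) = sqrt(C1 + x^2)


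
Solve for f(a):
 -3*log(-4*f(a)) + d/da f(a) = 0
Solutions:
 -Integral(1/(log(-_y) + 2*log(2)), (_y, f(a)))/3 = C1 - a


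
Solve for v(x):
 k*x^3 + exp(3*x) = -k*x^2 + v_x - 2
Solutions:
 v(x) = C1 + k*x^4/4 + k*x^3/3 + 2*x + exp(3*x)/3


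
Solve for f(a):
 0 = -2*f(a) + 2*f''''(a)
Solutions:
 f(a) = C1*exp(-a) + C2*exp(a) + C3*sin(a) + C4*cos(a)


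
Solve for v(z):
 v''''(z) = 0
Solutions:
 v(z) = C1 + C2*z + C3*z^2 + C4*z^3


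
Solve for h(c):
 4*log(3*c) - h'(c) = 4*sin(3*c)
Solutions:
 h(c) = C1 + 4*c*log(c) - 4*c + 4*c*log(3) + 4*cos(3*c)/3


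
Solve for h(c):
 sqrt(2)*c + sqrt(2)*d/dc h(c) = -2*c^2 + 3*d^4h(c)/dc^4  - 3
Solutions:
 h(c) = C1 + C4*exp(2^(1/6)*3^(2/3)*c/3) - sqrt(2)*c^3/3 - c^2/2 - 3*sqrt(2)*c/2 + (C2*sin(6^(1/6)*c/2) + C3*cos(6^(1/6)*c/2))*exp(-2^(1/6)*3^(2/3)*c/6)


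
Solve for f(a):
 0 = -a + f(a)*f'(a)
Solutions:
 f(a) = -sqrt(C1 + a^2)
 f(a) = sqrt(C1 + a^2)


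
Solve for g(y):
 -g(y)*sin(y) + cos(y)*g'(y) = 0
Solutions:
 g(y) = C1/cos(y)


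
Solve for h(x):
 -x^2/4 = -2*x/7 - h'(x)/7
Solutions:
 h(x) = C1 + 7*x^3/12 - x^2


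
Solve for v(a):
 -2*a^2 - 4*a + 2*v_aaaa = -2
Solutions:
 v(a) = C1 + C2*a + C3*a^2 + C4*a^3 + a^6/360 + a^5/60 - a^4/24


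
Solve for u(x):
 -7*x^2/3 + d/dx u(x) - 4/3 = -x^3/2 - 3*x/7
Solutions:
 u(x) = C1 - x^4/8 + 7*x^3/9 - 3*x^2/14 + 4*x/3


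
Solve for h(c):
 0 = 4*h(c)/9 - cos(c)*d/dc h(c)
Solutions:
 h(c) = C1*(sin(c) + 1)^(2/9)/(sin(c) - 1)^(2/9)


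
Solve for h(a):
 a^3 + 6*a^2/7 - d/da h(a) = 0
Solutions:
 h(a) = C1 + a^4/4 + 2*a^3/7


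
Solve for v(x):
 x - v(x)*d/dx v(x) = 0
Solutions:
 v(x) = -sqrt(C1 + x^2)
 v(x) = sqrt(C1 + x^2)


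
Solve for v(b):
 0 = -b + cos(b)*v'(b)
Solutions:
 v(b) = C1 + Integral(b/cos(b), b)


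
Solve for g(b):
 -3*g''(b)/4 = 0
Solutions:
 g(b) = C1 + C2*b


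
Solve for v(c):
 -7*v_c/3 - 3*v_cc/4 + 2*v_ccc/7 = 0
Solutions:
 v(c) = C1 + C2*exp(7*c*(9 - sqrt(465))/48) + C3*exp(7*c*(9 + sqrt(465))/48)


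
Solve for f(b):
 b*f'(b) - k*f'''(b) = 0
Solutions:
 f(b) = C1 + Integral(C2*airyai(b*(1/k)^(1/3)) + C3*airybi(b*(1/k)^(1/3)), b)


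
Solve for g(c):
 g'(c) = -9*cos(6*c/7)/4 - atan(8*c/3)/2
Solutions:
 g(c) = C1 - c*atan(8*c/3)/2 + 3*log(64*c^2 + 9)/32 - 21*sin(6*c/7)/8


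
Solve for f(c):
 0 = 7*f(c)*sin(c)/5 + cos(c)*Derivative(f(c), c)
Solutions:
 f(c) = C1*cos(c)^(7/5)


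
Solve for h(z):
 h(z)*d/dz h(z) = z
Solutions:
 h(z) = -sqrt(C1 + z^2)
 h(z) = sqrt(C1 + z^2)


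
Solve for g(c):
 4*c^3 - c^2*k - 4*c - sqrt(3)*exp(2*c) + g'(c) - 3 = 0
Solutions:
 g(c) = C1 - c^4 + c^3*k/3 + 2*c^2 + 3*c + sqrt(3)*exp(2*c)/2


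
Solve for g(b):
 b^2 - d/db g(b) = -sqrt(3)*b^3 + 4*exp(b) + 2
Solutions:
 g(b) = C1 + sqrt(3)*b^4/4 + b^3/3 - 2*b - 4*exp(b)


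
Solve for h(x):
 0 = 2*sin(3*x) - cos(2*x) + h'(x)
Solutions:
 h(x) = C1 + sin(2*x)/2 + 2*cos(3*x)/3


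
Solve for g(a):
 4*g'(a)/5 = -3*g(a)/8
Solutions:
 g(a) = C1*exp(-15*a/32)


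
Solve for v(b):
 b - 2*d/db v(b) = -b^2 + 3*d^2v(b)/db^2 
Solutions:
 v(b) = C1 + C2*exp(-2*b/3) + b^3/6 - b^2/2 + 3*b/2


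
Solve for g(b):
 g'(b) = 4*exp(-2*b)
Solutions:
 g(b) = C1 - 2*exp(-2*b)


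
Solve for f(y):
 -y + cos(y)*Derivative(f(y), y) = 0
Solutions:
 f(y) = C1 + Integral(y/cos(y), y)


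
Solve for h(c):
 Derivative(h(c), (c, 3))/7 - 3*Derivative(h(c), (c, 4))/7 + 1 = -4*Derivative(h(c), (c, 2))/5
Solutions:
 h(c) = C1 + C2*c + C3*exp(c*(5 - sqrt(1705))/30) + C4*exp(c*(5 + sqrt(1705))/30) - 5*c^2/8


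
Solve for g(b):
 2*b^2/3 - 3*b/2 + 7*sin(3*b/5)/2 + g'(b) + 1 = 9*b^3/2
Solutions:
 g(b) = C1 + 9*b^4/8 - 2*b^3/9 + 3*b^2/4 - b + 35*cos(3*b/5)/6


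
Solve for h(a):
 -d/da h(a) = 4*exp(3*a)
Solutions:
 h(a) = C1 - 4*exp(3*a)/3


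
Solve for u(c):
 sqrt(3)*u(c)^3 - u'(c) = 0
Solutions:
 u(c) = -sqrt(2)*sqrt(-1/(C1 + sqrt(3)*c))/2
 u(c) = sqrt(2)*sqrt(-1/(C1 + sqrt(3)*c))/2


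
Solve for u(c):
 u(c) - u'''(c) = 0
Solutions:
 u(c) = C3*exp(c) + (C1*sin(sqrt(3)*c/2) + C2*cos(sqrt(3)*c/2))*exp(-c/2)


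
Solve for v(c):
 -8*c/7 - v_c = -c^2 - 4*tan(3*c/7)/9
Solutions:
 v(c) = C1 + c^3/3 - 4*c^2/7 - 28*log(cos(3*c/7))/27


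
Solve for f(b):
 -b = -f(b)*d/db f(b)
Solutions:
 f(b) = -sqrt(C1 + b^2)
 f(b) = sqrt(C1 + b^2)


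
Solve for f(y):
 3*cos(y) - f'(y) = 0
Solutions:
 f(y) = C1 + 3*sin(y)


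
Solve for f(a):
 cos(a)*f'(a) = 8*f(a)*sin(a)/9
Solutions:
 f(a) = C1/cos(a)^(8/9)


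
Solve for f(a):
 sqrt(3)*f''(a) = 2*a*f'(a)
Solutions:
 f(a) = C1 + C2*erfi(3^(3/4)*a/3)


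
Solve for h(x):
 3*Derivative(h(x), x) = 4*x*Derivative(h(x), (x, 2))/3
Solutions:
 h(x) = C1 + C2*x^(13/4)
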